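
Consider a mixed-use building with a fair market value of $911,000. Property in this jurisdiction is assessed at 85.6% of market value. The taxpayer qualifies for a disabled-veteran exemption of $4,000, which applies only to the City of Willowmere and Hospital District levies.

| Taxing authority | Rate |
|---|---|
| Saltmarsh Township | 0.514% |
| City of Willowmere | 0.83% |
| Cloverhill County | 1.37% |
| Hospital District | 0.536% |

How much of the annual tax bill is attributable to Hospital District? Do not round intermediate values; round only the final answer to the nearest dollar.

Assessed value = $911,000 × 0.856 = $779,816
Hospital District taxable value = $779,816 − $4,000 = $775,816
Hospital District levy = $775,816 × 0.00536 = $4,158.37376

$4,158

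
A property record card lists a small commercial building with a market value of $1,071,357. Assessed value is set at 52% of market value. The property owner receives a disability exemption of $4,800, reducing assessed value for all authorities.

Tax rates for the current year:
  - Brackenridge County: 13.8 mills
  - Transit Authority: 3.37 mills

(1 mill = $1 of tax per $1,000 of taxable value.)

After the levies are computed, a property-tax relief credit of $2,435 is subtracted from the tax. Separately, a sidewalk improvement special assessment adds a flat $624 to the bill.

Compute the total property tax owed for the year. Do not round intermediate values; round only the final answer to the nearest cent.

Assessed value = $1,071,357 × 0.52 = $557,105.64
Taxable value = $557,105.64 − $4,800 = $552,305.64
Brackenridge County: $552,305.64 × 0.0138 = $7,621.817832
Transit Authority: $552,305.64 × 0.00337 = $1,861.2700068
Levies subtotal = $9,483.0878388
After credit = $9,483.0878388 − $2,435 = $7,048.0878388
Total = $7,048.0878388 + $624 = $7,672.0878388

$7,672.09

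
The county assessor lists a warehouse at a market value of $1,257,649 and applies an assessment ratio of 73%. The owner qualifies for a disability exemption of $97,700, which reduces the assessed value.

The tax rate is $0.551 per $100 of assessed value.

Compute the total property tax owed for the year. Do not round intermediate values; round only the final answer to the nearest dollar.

$4,520

Assessed value = $1,257,649 × 0.73 = $918,083.77
Taxable value = $918,083.77 − $97,700 = $820,383.77
Tax = $820,383.77 × 0.00551 = $4,520.3145727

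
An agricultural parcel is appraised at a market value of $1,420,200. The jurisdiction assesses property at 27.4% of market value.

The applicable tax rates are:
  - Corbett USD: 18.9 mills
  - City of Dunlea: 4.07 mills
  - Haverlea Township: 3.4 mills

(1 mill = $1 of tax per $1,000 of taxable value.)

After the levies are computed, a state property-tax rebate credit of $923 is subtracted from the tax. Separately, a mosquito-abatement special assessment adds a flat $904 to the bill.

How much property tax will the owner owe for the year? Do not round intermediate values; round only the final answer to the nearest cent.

Assessed value = $1,420,200 × 0.274 = $389,134.8
Corbett USD: $389,134.8 × 0.0189 = $7,354.64772
City of Dunlea: $389,134.8 × 0.00407 = $1,583.778636
Haverlea Township: $389,134.8 × 0.0034 = $1,323.05832
Levies subtotal = $10,261.484676
After credit = $10,261.484676 − $923 = $9,338.484676
Total = $9,338.484676 + $904 = $10,242.484676

$10,242.48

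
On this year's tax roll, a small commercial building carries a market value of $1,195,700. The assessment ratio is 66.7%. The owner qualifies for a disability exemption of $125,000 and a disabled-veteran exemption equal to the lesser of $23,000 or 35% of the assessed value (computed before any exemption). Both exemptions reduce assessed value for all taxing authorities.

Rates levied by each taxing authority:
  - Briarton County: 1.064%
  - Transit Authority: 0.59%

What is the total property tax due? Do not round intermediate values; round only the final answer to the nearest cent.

$10,743.26

Assessed value = $1,195,700 × 0.667 = $797,531.9
Disabled-veteran exemption = min($23,000, 35% × $797,531.9) = min($23,000, $279,136.165) = $23,000 (dollar cap binds)
Taxable value = $797,531.9 − $125,000 − $23,000 = $649,531.9
Briarton County: $649,531.9 × 0.01064 = $6,911.019416
Transit Authority: $649,531.9 × 0.0059 = $3,832.23821
Total = $10,743.257626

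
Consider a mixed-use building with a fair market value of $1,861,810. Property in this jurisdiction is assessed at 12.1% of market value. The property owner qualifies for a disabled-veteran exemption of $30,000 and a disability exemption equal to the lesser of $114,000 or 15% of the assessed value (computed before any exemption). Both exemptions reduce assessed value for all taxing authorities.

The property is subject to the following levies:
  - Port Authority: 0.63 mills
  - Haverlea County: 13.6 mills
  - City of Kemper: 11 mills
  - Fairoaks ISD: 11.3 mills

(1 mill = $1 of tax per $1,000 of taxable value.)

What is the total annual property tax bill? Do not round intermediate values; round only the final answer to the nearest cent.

Assessed value = $1,861,810 × 0.121 = $225,279.01
Disability exemption = min($114,000, 15% × $225,279.01) = min($114,000, $33,791.8515) = $33,791.8515 (percentage binds)
Taxable value = $225,279.01 − $30,000 − $33,791.8515 = $161,487.1585
Port Authority: $161,487.1585 × 0.00063 = $101.736909855
Haverlea County: $161,487.1585 × 0.0136 = $2,196.2253556
City of Kemper: $161,487.1585 × 0.011 = $1,776.3587435
Fairoaks ISD: $161,487.1585 × 0.0113 = $1,824.80489105
Total = $5,899.125900005

$5,899.13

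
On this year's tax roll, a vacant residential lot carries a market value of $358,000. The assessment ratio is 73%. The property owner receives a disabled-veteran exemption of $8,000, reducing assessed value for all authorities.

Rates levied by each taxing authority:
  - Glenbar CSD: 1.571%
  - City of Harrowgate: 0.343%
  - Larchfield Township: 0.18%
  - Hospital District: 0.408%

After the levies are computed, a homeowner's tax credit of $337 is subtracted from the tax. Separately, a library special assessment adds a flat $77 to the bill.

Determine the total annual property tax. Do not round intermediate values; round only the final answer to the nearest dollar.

Assessed value = $358,000 × 0.73 = $261,340
Taxable value = $261,340 − $8,000 = $253,340
Glenbar CSD: $253,340 × 0.01571 = $3,979.9714
City of Harrowgate: $253,340 × 0.00343 = $868.9562
Larchfield Township: $253,340 × 0.0018 = $456.012
Hospital District: $253,340 × 0.00408 = $1,033.6272
Levies subtotal = $6,338.5668
After credit = $6,338.5668 − $337 = $6,001.5668
Total = $6,001.5668 + $77 = $6,078.5668

$6,079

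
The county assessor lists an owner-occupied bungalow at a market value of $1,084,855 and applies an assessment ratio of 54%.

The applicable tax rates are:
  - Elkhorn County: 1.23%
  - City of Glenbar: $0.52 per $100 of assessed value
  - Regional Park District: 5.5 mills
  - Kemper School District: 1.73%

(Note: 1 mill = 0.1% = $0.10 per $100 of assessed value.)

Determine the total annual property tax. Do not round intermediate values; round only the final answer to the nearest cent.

Assessed value = $1,084,855 × 0.54 = $585,821.7
Elkhorn County: $585,821.7 × 0.0123 = $7,205.60691
City of Glenbar: $585,821.7 × 0.0052 = $3,046.27284
Regional Park District: $585,821.7 × 0.0055 = $3,222.01935
Kemper School District: $585,821.7 × 0.0173 = $10,134.71541
Total = $23,608.61451

$23,608.61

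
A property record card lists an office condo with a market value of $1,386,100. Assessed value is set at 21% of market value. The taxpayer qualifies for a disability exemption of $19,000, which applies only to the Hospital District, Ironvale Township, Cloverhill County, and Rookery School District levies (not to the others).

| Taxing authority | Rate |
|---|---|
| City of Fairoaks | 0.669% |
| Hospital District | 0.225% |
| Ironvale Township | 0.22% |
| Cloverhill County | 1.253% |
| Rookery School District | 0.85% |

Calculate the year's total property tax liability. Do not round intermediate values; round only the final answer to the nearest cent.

Assessed value = $1,386,100 × 0.21 = $291,081
City of Fairoaks: $291,081 × 0.00669 = $1,947.33189
Hospital District: ($291,081 − $19,000) × 0.00225 = $272,081 × 0.00225 = $612.18225
Ironvale Township: ($291,081 − $19,000) × 0.0022 = $272,081 × 0.0022 = $598.5782
Cloverhill County: ($291,081 − $19,000) × 0.01253 = $272,081 × 0.01253 = $3,409.17493
Rookery School District: ($291,081 − $19,000) × 0.0085 = $272,081 × 0.0085 = $2,312.6885
Total = $8,879.95577

$8,879.96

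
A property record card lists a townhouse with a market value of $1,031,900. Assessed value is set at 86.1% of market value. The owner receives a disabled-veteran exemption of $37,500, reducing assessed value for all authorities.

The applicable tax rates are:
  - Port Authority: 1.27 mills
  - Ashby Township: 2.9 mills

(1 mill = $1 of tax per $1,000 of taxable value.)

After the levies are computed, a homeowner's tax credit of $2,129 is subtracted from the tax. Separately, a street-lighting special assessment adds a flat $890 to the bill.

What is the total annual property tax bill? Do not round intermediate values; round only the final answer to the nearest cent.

Assessed value = $1,031,900 × 0.861 = $888,465.9
Taxable value = $888,465.9 − $37,500 = $850,965.9
Port Authority: $850,965.9 × 0.00127 = $1,080.726693
Ashby Township: $850,965.9 × 0.0029 = $2,467.80111
Levies subtotal = $3,548.527803
After credit = $3,548.527803 − $2,129 = $1,419.527803
Total = $1,419.527803 + $890 = $2,309.527803

$2,309.53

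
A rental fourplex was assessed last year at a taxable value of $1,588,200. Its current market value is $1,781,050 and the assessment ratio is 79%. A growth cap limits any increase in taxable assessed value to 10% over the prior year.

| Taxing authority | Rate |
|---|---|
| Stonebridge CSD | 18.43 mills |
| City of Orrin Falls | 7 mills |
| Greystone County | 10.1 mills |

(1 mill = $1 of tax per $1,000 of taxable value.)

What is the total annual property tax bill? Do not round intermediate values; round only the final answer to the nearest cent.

Uncapped assessed value = $1,781,050 × 0.79 = $1,407,029.5
Cap limit = $1,588,200 × 1.1 = $1,747,020
Taxable assessed value = min($1,407,029.5, $1,747,020) = $1,407,029.5 (cap does not bind)
Stonebridge CSD: $1,407,029.5 × 0.01843 = $25,931.553685
City of Orrin Falls: $1,407,029.5 × 0.007 = $9,849.2065
Greystone County: $1,407,029.5 × 0.0101 = $14,210.99795
Total = $49,991.758135

$49,991.76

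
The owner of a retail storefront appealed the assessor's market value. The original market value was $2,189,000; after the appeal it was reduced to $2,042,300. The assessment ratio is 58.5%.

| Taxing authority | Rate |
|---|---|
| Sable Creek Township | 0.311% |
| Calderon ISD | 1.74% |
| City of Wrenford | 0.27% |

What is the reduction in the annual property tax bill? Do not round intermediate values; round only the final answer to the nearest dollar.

$1,992

Old assessed value = $2,189,000 × 0.585 = $1,280,565
New assessed value = $2,042,300 × 0.585 = $1,194,745.5
Combined rate = 0.00311 + 0.0174 + 0.0027 = 0.02321
Old tax = $1,280,565 × 0.02321 = $29,721.91365
New tax = $1,194,745.5 × 0.02321 = $27,730.043055
Reduction = $29,721.91365 − $27,730.043055 = $1,991.870595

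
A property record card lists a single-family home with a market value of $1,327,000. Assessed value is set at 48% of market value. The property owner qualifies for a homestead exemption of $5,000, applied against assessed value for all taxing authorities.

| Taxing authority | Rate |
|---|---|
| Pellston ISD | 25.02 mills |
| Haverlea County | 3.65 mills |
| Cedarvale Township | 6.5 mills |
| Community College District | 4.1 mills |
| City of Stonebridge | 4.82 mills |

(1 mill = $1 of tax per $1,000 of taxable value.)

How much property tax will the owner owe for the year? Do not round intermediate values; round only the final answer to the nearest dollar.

Assessed value = $1,327,000 × 0.48 = $636,960
Taxable value = $636,960 − $5,000 = $631,960
Pellston ISD: $631,960 × 0.02502 = $15,811.6392
Haverlea County: $631,960 × 0.00365 = $2,306.654
Cedarvale Township: $631,960 × 0.0065 = $4,107.74
Community College District: $631,960 × 0.0041 = $2,591.036
City of Stonebridge: $631,960 × 0.00482 = $3,046.0472
Total = $15,811.6392 + $2,306.654 + $4,107.74 + $2,591.036 + $3,046.0472 = $27,863.1164

$27,863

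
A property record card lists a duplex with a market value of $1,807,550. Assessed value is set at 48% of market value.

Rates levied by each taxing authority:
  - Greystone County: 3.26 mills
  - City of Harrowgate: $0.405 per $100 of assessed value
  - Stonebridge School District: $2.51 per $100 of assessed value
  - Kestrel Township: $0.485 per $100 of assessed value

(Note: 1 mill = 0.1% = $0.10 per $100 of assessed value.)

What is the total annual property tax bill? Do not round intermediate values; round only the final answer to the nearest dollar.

Assessed value = $1,807,550 × 0.48 = $867,624
Greystone County: $867,624 × 0.00326 = $2,828.45424
City of Harrowgate: $867,624 × 0.00405 = $3,513.8772
Stonebridge School District: $867,624 × 0.0251 = $21,777.3624
Kestrel Township: $867,624 × 0.00485 = $4,207.9764
Total = $32,327.67024

$32,328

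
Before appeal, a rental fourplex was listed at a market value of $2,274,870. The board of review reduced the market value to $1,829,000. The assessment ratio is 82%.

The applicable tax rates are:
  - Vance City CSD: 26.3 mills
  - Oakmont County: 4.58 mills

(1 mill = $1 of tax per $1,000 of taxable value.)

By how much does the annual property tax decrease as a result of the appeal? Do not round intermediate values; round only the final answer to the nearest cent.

$11,290.14

Old assessed value = $2,274,870 × 0.82 = $1,865,393.4
New assessed value = $1,829,000 × 0.82 = $1,499,780
Combined rate = 0.0263 + 0.00458 = 0.03088
Old tax = $1,865,393.4 × 0.03088 = $57,603.348192
New tax = $1,499,780 × 0.03088 = $46,313.2064
Reduction = $57,603.348192 − $46,313.2064 = $11,290.141792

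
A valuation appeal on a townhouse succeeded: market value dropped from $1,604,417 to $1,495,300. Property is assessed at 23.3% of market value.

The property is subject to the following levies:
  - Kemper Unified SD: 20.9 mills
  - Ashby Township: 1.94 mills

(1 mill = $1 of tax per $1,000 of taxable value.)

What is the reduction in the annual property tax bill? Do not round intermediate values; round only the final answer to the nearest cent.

Old assessed value = $1,604,417 × 0.233 = $373,829.161
New assessed value = $1,495,300 × 0.233 = $348,404.9
Combined rate = 0.0209 + 0.00194 = 0.02284
Old tax = $373,829.161 × 0.02284 = $8,538.25803724
New tax = $348,404.9 × 0.02284 = $7,957.567916
Reduction = $8,538.25803724 − $7,957.567916 = $580.69012124

$580.69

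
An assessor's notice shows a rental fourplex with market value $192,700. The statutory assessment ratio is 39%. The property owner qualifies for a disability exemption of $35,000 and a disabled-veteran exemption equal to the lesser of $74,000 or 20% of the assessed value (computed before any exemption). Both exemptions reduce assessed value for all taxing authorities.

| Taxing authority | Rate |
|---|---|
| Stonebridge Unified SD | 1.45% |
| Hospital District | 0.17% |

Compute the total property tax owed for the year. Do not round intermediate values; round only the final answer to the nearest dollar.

$407

Assessed value = $192,700 × 0.39 = $75,153
Disabled-veteran exemption = min($74,000, 20% × $75,153) = min($74,000, $15,030.6) = $15,030.6 (percentage binds)
Taxable value = $75,153 − $35,000 − $15,030.6 = $25,122.4
Stonebridge Unified SD: $25,122.4 × 0.0145 = $364.2748
Hospital District: $25,122.4 × 0.0017 = $42.70808
Total = $406.98288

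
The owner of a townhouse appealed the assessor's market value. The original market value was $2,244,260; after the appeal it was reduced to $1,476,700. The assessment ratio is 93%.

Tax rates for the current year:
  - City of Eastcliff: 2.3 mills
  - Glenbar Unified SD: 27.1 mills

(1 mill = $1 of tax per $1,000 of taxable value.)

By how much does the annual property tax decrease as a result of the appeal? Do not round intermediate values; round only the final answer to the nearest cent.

Old assessed value = $2,244,260 × 0.93 = $2,087,161.8
New assessed value = $1,476,700 × 0.93 = $1,373,331
Combined rate = 0.0023 + 0.0271 = 0.0294
Old tax = $2,087,161.8 × 0.0294 = $61,362.55692
New tax = $1,373,331 × 0.0294 = $40,375.9314
Reduction = $61,362.55692 − $40,375.9314 = $20,986.62552

$20,986.63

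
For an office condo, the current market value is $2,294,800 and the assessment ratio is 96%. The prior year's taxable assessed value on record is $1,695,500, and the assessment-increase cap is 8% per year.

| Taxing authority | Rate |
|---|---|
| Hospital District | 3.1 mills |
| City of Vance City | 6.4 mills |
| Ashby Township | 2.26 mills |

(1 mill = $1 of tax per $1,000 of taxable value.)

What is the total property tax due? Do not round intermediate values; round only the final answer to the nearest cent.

Uncapped assessed value = $2,294,800 × 0.96 = $2,203,008
Cap limit = $1,695,500 × 1.08 = $1,831,140
Taxable assessed value = min($2,203,008, $1,831,140) = $1,831,140 (cap binds)
Hospital District: $1,831,140 × 0.0031 = $5,676.534
City of Vance City: $1,831,140 × 0.0064 = $11,719.296
Ashby Township: $1,831,140 × 0.00226 = $4,138.3764
Total = $21,534.2064

$21,534.21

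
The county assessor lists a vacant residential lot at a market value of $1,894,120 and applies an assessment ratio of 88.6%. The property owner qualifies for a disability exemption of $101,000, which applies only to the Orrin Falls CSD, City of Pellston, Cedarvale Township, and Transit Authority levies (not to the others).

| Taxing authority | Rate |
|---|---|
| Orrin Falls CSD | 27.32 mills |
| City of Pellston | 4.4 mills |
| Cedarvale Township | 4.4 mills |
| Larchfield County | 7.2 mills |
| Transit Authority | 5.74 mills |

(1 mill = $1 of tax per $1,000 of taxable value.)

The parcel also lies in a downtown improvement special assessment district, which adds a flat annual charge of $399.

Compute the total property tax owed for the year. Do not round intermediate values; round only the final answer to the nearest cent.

$78,503.16

Assessed value = $1,894,120 × 0.886 = $1,678,190.32
Orrin Falls CSD: ($1,678,190.32 − $101,000) × 0.02732 = $1,577,190.32 × 0.02732 = $43,088.8395424
City of Pellston: ($1,678,190.32 − $101,000) × 0.0044 = $1,577,190.32 × 0.0044 = $6,939.637408
Cedarvale Township: ($1,678,190.32 − $101,000) × 0.0044 = $1,577,190.32 × 0.0044 = $6,939.637408
Larchfield County: $1,678,190.32 × 0.0072 = $12,082.970304
Transit Authority: ($1,678,190.32 − $101,000) × 0.00574 = $1,577,190.32 × 0.00574 = $9,053.0724368
Levies subtotal = $78,104.1570992
Total = $78,104.1570992 + $399 = $78,503.1570992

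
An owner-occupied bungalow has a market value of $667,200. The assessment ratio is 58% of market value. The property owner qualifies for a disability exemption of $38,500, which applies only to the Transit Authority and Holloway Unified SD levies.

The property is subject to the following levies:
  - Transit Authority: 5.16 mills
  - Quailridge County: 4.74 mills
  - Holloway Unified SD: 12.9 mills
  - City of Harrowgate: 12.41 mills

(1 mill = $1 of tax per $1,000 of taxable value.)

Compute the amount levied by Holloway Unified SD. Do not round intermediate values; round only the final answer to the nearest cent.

Assessed value = $667,200 × 0.58 = $386,976
Holloway Unified SD taxable value = $386,976 − $38,500 = $348,476
Holloway Unified SD levy = $348,476 × 0.0129 = $4,495.3404

$4,495.34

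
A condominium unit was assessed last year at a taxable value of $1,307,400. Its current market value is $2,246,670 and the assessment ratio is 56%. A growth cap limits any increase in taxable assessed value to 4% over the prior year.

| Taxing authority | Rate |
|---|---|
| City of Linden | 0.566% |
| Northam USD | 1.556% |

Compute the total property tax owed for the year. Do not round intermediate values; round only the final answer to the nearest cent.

Uncapped assessed value = $2,246,670 × 0.56 = $1,258,135.2
Cap limit = $1,307,400 × 1.04 = $1,359,696
Taxable assessed value = min($1,258,135.2, $1,359,696) = $1,258,135.2 (cap does not bind)
City of Linden: $1,258,135.2 × 0.00566 = $7,121.045232
Northam USD: $1,258,135.2 × 0.01556 = $19,576.583712
Total = $26,697.628944

$26,697.63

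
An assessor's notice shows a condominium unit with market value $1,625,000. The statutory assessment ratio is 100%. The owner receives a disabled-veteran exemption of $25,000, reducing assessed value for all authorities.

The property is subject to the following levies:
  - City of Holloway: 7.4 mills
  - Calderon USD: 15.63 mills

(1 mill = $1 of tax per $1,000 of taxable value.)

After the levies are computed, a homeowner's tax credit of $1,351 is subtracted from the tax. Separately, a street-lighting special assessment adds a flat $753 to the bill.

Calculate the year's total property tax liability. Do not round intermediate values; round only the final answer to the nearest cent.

$36,250.00

Assessed value = $1,625,000 × 1 = $1,625,000
Taxable value = $1,625,000 − $25,000 = $1,600,000
City of Holloway: $1,600,000 × 0.0074 = $11,840
Calderon USD: $1,600,000 × 0.01563 = $25,008
Levies subtotal = $36,848
After credit = $36,848 − $1,351 = $35,497
Total = $35,497 + $753 = $36,250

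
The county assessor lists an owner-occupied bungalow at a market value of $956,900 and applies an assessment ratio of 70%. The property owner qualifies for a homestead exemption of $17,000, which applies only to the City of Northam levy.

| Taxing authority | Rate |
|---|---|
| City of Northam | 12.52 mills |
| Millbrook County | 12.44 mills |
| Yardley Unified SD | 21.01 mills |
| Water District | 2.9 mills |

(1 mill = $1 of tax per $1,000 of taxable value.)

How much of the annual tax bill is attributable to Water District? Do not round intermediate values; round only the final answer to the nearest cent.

Assessed value = $956,900 × 0.7 = $669,830
Water District taxable value = $669,830 (exemption does not apply)
Water District levy = $669,830 × 0.0029 = $1,942.507

$1,942.51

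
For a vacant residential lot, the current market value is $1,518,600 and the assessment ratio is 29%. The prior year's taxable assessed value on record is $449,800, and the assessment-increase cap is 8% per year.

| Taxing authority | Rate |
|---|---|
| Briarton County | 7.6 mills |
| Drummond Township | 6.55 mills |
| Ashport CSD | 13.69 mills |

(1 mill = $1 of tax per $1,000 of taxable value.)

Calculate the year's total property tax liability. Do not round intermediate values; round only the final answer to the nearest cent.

Uncapped assessed value = $1,518,600 × 0.29 = $440,394
Cap limit = $449,800 × 1.08 = $485,784
Taxable assessed value = min($440,394, $485,784) = $440,394 (cap does not bind)
Briarton County: $440,394 × 0.0076 = $3,346.9944
Drummond Township: $440,394 × 0.00655 = $2,884.5807
Ashport CSD: $440,394 × 0.01369 = $6,028.99386
Total = $12,260.56896

$12,260.57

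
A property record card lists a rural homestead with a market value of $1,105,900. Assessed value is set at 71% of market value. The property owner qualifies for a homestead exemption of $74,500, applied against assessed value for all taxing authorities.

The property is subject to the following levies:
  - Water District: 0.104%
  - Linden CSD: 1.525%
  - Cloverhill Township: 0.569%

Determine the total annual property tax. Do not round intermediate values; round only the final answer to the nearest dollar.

$15,621

Assessed value = $1,105,900 × 0.71 = $785,189
Taxable value = $785,189 − $74,500 = $710,689
Water District: $710,689 × 0.00104 = $739.11656
Linden CSD: $710,689 × 0.01525 = $10,838.00725
Cloverhill Township: $710,689 × 0.00569 = $4,043.82041
Total = $739.11656 + $10,838.00725 + $4,043.82041 = $15,620.94422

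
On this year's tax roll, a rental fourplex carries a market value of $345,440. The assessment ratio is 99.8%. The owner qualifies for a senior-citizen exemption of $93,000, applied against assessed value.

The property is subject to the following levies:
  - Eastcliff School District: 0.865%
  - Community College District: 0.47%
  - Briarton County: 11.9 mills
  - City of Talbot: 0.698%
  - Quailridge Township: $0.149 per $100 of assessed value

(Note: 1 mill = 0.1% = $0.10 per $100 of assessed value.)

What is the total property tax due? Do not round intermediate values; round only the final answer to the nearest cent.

Assessed value = $345,440 × 0.998 = $344,749.12
Taxable value = $344,749.12 − $93,000 = $251,749.12
Eastcliff School District: $251,749.12 × 0.00865 = $2,177.629888
Community College District: $251,749.12 × 0.0047 = $1,183.220864
Briarton County: $251,749.12 × 0.0119 = $2,995.814528
City of Talbot: $251,749.12 × 0.00698 = $1,757.2088576
Quailridge Township: $251,749.12 × 0.00149 = $375.1061888
Total = $8,488.9803264

$8,488.98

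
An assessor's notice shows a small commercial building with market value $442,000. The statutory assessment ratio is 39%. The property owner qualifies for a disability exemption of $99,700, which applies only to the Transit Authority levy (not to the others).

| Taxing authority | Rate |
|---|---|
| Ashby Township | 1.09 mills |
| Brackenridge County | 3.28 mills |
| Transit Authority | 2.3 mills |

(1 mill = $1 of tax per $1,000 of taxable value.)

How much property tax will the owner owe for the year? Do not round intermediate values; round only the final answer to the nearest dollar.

$920

Assessed value = $442,000 × 0.39 = $172,380
Ashby Township: $172,380 × 0.00109 = $187.8942
Brackenridge County: $172,380 × 0.00328 = $565.4064
Transit Authority: ($172,380 − $99,700) × 0.0023 = $72,680 × 0.0023 = $167.164
Total = $920.4646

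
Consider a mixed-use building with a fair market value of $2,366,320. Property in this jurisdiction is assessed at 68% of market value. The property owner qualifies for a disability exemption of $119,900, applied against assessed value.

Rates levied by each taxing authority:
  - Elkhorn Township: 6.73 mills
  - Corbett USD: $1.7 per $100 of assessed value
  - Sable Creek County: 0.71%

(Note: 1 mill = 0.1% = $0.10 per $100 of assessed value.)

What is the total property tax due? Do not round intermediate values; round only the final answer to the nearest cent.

Assessed value = $2,366,320 × 0.68 = $1,609,097.6
Taxable value = $1,609,097.6 − $119,900 = $1,489,197.6
Elkhorn Township: $1,489,197.6 × 0.00673 = $10,022.299848
Corbett USD: $1,489,197.6 × 0.017 = $25,316.3592
Sable Creek County: $1,489,197.6 × 0.0071 = $10,573.30296
Total = $45,911.962008

$45,911.96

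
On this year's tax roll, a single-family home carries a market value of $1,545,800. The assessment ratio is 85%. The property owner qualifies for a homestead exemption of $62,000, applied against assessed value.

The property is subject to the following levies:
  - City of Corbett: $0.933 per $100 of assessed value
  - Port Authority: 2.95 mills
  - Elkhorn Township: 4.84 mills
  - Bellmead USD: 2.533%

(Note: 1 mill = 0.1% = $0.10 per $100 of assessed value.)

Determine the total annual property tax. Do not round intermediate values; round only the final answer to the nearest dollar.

$53,144

Assessed value = $1,545,800 × 0.85 = $1,313,930
Taxable value = $1,313,930 − $62,000 = $1,251,930
City of Corbett: $1,251,930 × 0.00933 = $11,680.5069
Port Authority: $1,251,930 × 0.00295 = $3,693.1935
Elkhorn Township: $1,251,930 × 0.00484 = $6,059.3412
Bellmead USD: $1,251,930 × 0.02533 = $31,711.3869
Total = $53,144.4285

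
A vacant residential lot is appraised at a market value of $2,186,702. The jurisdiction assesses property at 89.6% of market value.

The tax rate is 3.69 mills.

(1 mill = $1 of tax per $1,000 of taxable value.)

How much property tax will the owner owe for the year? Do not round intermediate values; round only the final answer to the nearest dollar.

Assessed value = $2,186,702 × 0.896 = $1,959,284.992
Tax = $1,959,284.992 × 0.00369 = $7,229.76162048

$7,230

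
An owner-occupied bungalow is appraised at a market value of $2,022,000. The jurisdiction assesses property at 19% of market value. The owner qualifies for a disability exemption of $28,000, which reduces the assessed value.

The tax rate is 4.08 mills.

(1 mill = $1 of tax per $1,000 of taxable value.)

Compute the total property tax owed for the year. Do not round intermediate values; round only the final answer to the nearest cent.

$1,453.21

Assessed value = $2,022,000 × 0.19 = $384,180
Taxable value = $384,180 − $28,000 = $356,180
Tax = $356,180 × 0.00408 = $1,453.2144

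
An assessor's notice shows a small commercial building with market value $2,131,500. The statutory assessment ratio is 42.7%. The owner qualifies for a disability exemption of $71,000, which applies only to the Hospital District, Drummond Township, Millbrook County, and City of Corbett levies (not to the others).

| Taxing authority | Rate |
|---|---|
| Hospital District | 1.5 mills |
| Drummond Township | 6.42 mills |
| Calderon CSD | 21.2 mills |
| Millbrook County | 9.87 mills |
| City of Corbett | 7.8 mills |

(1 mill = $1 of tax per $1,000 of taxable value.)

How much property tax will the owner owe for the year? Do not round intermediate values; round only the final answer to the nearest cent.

$40,769.05

Assessed value = $2,131,500 × 0.427 = $910,150.5
Hospital District: ($910,150.5 − $71,000) × 0.0015 = $839,150.5 × 0.0015 = $1,258.72575
Drummond Township: ($910,150.5 − $71,000) × 0.00642 = $839,150.5 × 0.00642 = $5,387.34621
Calderon CSD: $910,150.5 × 0.0212 = $19,295.1906
Millbrook County: ($910,150.5 − $71,000) × 0.00987 = $839,150.5 × 0.00987 = $8,282.415435
City of Corbett: ($910,150.5 − $71,000) × 0.0078 = $839,150.5 × 0.0078 = $6,545.3739
Total = $40,769.051895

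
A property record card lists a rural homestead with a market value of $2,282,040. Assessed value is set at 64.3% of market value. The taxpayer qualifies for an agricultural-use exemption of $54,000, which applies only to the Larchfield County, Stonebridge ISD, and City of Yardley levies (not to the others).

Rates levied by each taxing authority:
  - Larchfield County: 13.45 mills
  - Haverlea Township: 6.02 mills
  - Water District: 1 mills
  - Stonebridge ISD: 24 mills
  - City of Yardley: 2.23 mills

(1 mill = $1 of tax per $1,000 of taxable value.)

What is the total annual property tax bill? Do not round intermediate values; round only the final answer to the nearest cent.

$66,382.61

Assessed value = $2,282,040 × 0.643 = $1,467,351.72
Larchfield County: ($1,467,351.72 − $54,000) × 0.01345 = $1,413,351.72 × 0.01345 = $19,009.580634
Haverlea Township: $1,467,351.72 × 0.00602 = $8,833.4573544
Water District: $1,467,351.72 × 0.001 = $1,467.35172
Stonebridge ISD: ($1,467,351.72 − $54,000) × 0.024 = $1,413,351.72 × 0.024 = $33,920.44128
City of Yardley: ($1,467,351.72 − $54,000) × 0.00223 = $1,413,351.72 × 0.00223 = $3,151.7743356
Total = $66,382.605324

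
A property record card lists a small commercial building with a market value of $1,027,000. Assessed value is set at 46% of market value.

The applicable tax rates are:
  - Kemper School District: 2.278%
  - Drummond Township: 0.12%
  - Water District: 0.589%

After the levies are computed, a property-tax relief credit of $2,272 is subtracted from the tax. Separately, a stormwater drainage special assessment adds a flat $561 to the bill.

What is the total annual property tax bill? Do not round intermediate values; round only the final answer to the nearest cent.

Assessed value = $1,027,000 × 0.46 = $472,420
Kemper School District: $472,420 × 0.02278 = $10,761.7276
Drummond Township: $472,420 × 0.0012 = $566.904
Water District: $472,420 × 0.00589 = $2,782.5538
Levies subtotal = $14,111.1854
After credit = $14,111.1854 − $2,272 = $11,839.1854
Total = $11,839.1854 + $561 = $12,400.1854

$12,400.19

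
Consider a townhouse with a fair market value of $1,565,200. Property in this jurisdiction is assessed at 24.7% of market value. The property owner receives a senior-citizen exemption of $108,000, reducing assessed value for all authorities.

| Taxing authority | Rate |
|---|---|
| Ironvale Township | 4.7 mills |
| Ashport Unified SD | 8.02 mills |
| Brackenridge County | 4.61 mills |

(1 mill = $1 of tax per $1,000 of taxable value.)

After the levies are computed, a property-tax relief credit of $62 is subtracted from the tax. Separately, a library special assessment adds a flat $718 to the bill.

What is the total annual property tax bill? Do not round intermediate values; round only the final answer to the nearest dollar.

Assessed value = $1,565,200 × 0.247 = $386,604.4
Taxable value = $386,604.4 − $108,000 = $278,604.4
Ironvale Township: $278,604.4 × 0.0047 = $1,309.44068
Ashport Unified SD: $278,604.4 × 0.00802 = $2,234.407288
Brackenridge County: $278,604.4 × 0.00461 = $1,284.366284
Levies subtotal = $4,828.214252
After credit = $4,828.214252 − $62 = $4,766.214252
Total = $4,766.214252 + $718 = $5,484.214252

$5,484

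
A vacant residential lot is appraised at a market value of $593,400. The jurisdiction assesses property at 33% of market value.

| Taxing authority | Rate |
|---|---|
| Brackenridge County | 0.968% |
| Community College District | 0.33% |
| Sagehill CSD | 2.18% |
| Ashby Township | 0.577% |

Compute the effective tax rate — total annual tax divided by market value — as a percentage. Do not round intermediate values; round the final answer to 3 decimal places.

1.338%

Assessed value = $593,400 × 0.33 = $195,822
Brackenridge County: $195,822 × 0.00968 = $1,895.55696
Community College District: $195,822 × 0.0033 = $646.2126
Sagehill CSD: $195,822 × 0.0218 = $4,268.9196
Ashby Township: $195,822 × 0.00577 = $1,129.89294
Total tax = $7,940.5821
Effective rate = $7,940.5821 ÷ $593,400 = 1.338% of market value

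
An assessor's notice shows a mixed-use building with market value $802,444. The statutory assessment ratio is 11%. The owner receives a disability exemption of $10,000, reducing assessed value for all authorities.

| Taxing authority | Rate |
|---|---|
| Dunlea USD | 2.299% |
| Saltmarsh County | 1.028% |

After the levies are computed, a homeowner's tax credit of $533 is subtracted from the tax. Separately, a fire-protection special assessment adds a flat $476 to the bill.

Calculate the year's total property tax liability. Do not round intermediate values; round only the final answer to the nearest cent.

Assessed value = $802,444 × 0.11 = $88,268.84
Taxable value = $88,268.84 − $10,000 = $78,268.84
Dunlea USD: $78,268.84 × 0.02299 = $1,799.4006316
Saltmarsh County: $78,268.84 × 0.01028 = $804.6036752
Levies subtotal = $2,604.0043068
After credit = $2,604.0043068 − $533 = $2,071.0043068
Total = $2,071.0043068 + $476 = $2,547.0043068

$2,547.00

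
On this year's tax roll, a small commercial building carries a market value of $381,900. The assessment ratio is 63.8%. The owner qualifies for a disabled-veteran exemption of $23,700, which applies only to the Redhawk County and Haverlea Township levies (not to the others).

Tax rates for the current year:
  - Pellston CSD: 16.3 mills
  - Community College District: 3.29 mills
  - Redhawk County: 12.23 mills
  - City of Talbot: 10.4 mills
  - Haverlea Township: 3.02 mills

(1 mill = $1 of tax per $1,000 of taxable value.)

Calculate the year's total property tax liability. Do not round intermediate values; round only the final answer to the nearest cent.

$10,661.40

Assessed value = $381,900 × 0.638 = $243,652.2
Pellston CSD: $243,652.2 × 0.0163 = $3,971.53086
Community College District: $243,652.2 × 0.00329 = $801.615738
Redhawk County: ($243,652.2 − $23,700) × 0.01223 = $219,952.2 × 0.01223 = $2,690.015406
City of Talbot: $243,652.2 × 0.0104 = $2,533.98288
Haverlea Township: ($243,652.2 − $23,700) × 0.00302 = $219,952.2 × 0.00302 = $664.255644
Total = $10,661.400528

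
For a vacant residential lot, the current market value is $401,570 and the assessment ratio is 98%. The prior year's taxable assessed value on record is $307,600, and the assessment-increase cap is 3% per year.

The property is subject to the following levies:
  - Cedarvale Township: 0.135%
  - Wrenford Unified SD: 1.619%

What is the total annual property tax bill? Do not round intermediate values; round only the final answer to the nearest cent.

Uncapped assessed value = $401,570 × 0.98 = $393,538.6
Cap limit = $307,600 × 1.03 = $316,828
Taxable assessed value = min($393,538.6, $316,828) = $316,828 (cap binds)
Cedarvale Township: $316,828 × 0.00135 = $427.7178
Wrenford Unified SD: $316,828 × 0.01619 = $5,129.44532
Total = $5,557.16312

$5,557.16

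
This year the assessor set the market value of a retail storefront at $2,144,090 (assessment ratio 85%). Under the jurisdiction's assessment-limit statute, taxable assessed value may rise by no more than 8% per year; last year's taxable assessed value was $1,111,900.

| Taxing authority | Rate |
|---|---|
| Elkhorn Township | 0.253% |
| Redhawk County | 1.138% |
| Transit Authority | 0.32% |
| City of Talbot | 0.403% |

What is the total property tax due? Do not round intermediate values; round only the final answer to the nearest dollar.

Uncapped assessed value = $2,144,090 × 0.85 = $1,822,476.5
Cap limit = $1,111,900 × 1.08 = $1,200,852
Taxable assessed value = min($1,822,476.5, $1,200,852) = $1,200,852 (cap binds)
Elkhorn Township: $1,200,852 × 0.00253 = $3,038.15556
Redhawk County: $1,200,852 × 0.01138 = $13,665.69576
Transit Authority: $1,200,852 × 0.0032 = $3,842.7264
City of Talbot: $1,200,852 × 0.00403 = $4,839.43356
Total = $25,386.01128

$25,386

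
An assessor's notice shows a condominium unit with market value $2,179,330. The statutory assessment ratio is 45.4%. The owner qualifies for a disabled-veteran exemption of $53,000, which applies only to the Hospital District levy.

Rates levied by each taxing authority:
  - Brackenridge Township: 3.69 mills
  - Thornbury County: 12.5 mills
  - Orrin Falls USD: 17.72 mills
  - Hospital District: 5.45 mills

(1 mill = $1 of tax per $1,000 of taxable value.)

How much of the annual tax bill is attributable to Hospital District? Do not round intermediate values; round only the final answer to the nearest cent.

Assessed value = $2,179,330 × 0.454 = $989,415.82
Hospital District taxable value = $989,415.82 − $53,000 = $936,415.82
Hospital District levy = $936,415.82 × 0.00545 = $5,103.466219

$5,103.47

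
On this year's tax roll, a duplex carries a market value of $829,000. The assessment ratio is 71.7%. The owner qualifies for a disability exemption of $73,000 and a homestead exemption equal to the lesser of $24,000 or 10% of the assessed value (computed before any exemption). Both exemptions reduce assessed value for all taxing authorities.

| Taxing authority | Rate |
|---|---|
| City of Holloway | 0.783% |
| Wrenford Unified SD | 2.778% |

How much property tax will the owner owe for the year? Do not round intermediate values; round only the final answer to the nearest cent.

Assessed value = $829,000 × 0.717 = $594,393
Homestead exemption = min($24,000, 10% × $594,393) = min($24,000, $59,439.3) = $24,000 (dollar cap binds)
Taxable value = $594,393 − $73,000 − $24,000 = $497,393
City of Holloway: $497,393 × 0.00783 = $3,894.58719
Wrenford Unified SD: $497,393 × 0.02778 = $13,817.57754
Total = $17,712.16473

$17,712.16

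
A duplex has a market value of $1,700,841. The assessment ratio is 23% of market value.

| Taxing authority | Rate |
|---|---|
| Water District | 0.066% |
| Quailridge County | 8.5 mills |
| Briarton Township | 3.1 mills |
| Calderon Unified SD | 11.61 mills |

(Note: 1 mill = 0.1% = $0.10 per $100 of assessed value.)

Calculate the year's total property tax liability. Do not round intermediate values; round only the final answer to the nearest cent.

Assessed value = $1,700,841 × 0.23 = $391,193.43
Water District: $391,193.43 × 0.00066 = $258.1876638
Quailridge County: $391,193.43 × 0.0085 = $3,325.144155
Briarton Township: $391,193.43 × 0.0031 = $1,212.699633
Calderon Unified SD: $391,193.43 × 0.01161 = $4,541.7557223
Total = $9,337.7871741

$9,337.79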